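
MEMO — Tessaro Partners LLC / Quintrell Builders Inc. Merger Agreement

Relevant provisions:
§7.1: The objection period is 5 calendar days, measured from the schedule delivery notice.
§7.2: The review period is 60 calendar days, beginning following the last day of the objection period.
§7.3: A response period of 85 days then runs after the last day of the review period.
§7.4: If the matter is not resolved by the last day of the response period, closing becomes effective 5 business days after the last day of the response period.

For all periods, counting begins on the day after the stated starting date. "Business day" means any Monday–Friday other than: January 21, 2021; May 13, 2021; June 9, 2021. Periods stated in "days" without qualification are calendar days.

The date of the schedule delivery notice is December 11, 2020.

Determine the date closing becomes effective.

May 18, 2021

The last day of the objection period: 5 calendar days after December 11, 2020 is December 16, 2020.
The last day of the review period: December 16, 2020 + 60 days = February 14, 2021.
The last day of the response period: February 14, 2021 + 85 days = May 10, 2021.
The date closing becomes effective: counting 5 business days from Monday, May 10, 2021 (May 11, May 12, May 14, May 17, May 18, skipping weekends and the listed holiday on May 13) reaches Tuesday, May 18, 2021.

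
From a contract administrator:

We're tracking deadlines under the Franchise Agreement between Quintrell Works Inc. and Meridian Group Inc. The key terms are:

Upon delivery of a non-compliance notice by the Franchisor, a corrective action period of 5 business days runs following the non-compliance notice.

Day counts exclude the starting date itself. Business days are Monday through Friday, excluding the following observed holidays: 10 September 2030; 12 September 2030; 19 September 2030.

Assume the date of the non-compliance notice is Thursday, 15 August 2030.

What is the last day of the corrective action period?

From Thursday, 15 August 2030, 5 business days (Aug 16, Aug 19, Aug 20, Aug 21, Aug 22, skipping weekends) brings us to Thursday, 22 August 2030, which is the last day of the corrective action period.

22 August 2030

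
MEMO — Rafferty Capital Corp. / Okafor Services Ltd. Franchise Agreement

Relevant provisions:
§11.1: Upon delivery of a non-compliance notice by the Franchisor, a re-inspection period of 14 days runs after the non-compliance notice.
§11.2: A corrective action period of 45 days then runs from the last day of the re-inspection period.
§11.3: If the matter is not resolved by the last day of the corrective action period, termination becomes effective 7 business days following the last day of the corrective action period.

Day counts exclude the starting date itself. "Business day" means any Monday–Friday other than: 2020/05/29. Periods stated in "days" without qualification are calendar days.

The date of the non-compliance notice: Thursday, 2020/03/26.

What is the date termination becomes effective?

2020/06/03

Adding 14 calendar days to 2020/03/26 gives 2020/04/09, which is the last day of the re-inspection period.
The last day of the corrective action period: 45 calendar days after 2020/04/09 is 2020/05/24.
From Sunday, 2020/05/24, 7 business days (May 25, May 26, May 27, May 28, Jun 1, Jun 2, Jun 3, skipping weekends and the listed holiday on May 29) brings us to Wednesday, 2020/06/03, which is the date termination becomes effective.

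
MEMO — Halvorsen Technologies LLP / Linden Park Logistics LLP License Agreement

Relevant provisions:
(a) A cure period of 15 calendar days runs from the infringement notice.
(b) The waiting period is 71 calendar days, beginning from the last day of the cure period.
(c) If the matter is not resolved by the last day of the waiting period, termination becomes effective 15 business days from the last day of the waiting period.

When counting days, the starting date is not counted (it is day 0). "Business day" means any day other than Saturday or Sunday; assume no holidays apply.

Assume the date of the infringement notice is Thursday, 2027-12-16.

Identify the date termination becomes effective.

Adding 15 calendar days to 2027-12-16 gives 2027-12-31, which is the last day of the cure period.
Adding 71 calendar days to 2027-12-31 gives 2028-03-11, which is the last day of the waiting period.
The date termination becomes effective: counting 15 business days from Saturday, 2028-03-11 (Mar 13, Mar 14, Mar 15, Mar 16, …, Mar 29, Mar 30, Mar 31, skipping weekends) reaches Friday, 2028-03-31.

2028-03-31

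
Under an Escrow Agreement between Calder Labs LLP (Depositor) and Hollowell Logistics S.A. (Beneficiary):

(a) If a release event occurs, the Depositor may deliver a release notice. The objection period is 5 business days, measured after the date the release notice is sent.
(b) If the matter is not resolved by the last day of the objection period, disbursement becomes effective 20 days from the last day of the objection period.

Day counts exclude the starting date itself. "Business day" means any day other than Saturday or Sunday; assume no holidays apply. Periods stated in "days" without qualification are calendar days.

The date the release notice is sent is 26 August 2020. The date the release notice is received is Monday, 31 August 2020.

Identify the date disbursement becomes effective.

22 September 2020

From Wednesday, 26 August 2020, 5 business days (Aug 27, Aug 28, Aug 31, Sep 1, Sep 2, skipping weekends) brings us to Wednesday, 2 September 2020, which is the last day of the objection period.
Adding 20 calendar days to 2 September 2020 gives 22 September 2020, which is the date disbursement becomes effective.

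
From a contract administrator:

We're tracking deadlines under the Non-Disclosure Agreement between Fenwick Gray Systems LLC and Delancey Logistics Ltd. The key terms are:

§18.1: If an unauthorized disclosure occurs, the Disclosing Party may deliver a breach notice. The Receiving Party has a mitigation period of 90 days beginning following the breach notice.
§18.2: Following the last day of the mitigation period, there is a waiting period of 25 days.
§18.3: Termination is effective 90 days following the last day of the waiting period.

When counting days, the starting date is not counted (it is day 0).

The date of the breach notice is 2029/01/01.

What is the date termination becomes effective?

The last day of the mitigation period: 2029/01/01 + 90 days = 2029/04/01.
The last day of the waiting period: 2029/04/01 + 25 days = 2029/04/26.
The date termination becomes effective: 2029/04/26 + 90 days = 2029/07/25.

2029/07/25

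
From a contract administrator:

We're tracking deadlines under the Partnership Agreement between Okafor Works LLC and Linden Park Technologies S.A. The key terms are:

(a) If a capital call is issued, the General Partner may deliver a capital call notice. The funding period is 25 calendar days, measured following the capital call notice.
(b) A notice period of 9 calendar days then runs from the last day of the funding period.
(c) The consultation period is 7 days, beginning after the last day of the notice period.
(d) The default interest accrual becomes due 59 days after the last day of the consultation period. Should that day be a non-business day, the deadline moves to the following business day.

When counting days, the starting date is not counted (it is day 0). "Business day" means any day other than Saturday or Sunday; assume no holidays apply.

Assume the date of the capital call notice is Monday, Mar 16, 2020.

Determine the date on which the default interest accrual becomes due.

The last day of the funding period: 25 calendar days after Mar 16, 2020 is Apr 10, 2020.
The last day of the notice period: Apr 10, 2020 + 9 days = Apr 19, 2020.
Adding 7 calendar days to Apr 19, 2020 gives Apr 26, 2020, which is the last day of the consultation period.
The date on which the default interest accrual becomes due: 59 calendar days after Apr 26, 2020 is Jun 24, 2020. Jun 24, 2020 is a Wednesday, so no roll-forward applies.

Jun 24, 2020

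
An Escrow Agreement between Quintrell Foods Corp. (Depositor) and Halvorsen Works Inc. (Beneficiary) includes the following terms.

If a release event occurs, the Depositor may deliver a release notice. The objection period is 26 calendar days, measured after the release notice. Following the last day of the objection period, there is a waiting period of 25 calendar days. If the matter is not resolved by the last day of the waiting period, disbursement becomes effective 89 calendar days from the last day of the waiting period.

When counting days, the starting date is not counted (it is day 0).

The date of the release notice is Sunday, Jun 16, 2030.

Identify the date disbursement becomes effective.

The last day of the objection period: 26 calendar days after Jun 16, 2030 is Jul 12, 2030.
The last day of the waiting period: Jul 12, 2030 + 25 days = Aug 6, 2030.
Adding 89 calendar days to Aug 6, 2030 gives Nov 3, 2030, which is the date disbursement becomes effective.

Nov 3, 2030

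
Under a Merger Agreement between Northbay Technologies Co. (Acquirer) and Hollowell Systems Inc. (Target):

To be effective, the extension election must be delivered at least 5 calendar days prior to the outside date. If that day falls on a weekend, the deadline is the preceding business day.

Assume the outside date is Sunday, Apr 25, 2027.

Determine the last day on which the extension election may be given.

Apr 20, 2027

Apr 25, 2027 minus 5 days is Apr 20, 2027. That is a Tuesday, so no adjustment is needed.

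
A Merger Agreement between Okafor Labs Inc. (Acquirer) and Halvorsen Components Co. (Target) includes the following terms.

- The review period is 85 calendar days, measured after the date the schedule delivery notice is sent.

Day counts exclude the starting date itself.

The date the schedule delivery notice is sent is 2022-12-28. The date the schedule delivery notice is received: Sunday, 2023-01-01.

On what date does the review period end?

The last day of the review period: 85 calendar days after 2022-12-28 is 2023-03-23.

2023-03-23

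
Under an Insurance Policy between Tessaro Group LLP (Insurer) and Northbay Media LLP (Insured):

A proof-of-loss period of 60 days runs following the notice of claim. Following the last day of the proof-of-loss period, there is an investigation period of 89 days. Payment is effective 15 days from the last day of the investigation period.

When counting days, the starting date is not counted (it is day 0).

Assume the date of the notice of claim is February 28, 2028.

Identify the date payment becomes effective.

Adding 60 calendar days to February 28, 2028 gives April 28, 2028, which is the last day of the proof-of-loss period.
The last day of the investigation period: 89 calendar days after April 28, 2028 is July 26, 2028.
Adding 15 calendar days to July 26, 2028 gives August 10, 2028, which is the date payment becomes effective.

August 10, 2028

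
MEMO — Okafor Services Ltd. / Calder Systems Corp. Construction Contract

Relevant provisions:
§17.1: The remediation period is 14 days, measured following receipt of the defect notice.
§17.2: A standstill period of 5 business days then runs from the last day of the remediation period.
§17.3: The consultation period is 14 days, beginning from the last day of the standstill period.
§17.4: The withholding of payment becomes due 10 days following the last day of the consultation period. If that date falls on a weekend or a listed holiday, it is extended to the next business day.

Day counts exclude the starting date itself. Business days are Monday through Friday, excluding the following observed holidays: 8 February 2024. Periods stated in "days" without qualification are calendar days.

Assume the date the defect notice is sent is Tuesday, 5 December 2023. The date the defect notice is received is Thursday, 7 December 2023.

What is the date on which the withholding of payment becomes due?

22 January 2024

Adding 14 calendar days to 7 December 2023 gives 21 December 2023, which is the last day of the remediation period.
The last day of the standstill period: counting 5 business days from Thursday, 21 December 2023 (Dec 22, Dec 25, Dec 26, Dec 27, Dec 28, skipping weekends) reaches Thursday, 28 December 2023.
Adding 14 calendar days to 28 December 2023 gives 11 January 2024, which is the last day of the consultation period.
The date on which the withholding of payment becomes due: 10 calendar days after 11 January 2024 is 21 January 2024. That falls on a Sunday, so it rolls to the next business day, Monday, 22 January 2024.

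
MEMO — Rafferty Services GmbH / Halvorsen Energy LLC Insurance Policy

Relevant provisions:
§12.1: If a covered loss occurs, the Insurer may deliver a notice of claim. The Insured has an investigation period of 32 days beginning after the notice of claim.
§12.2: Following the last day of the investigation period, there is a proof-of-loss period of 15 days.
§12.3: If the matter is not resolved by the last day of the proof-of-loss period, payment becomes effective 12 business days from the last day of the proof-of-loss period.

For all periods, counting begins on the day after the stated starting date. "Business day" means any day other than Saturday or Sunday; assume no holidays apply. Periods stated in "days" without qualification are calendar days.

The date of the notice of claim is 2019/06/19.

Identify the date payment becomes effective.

2019/08/21

The last day of the investigation period: 32 calendar days after 2019/06/19 is 2019/07/21.
The last day of the proof-of-loss period: 15 calendar days after 2019/07/21 is 2019/08/05.
From Monday, 2019/08/05, 12 business days (Aug 6, Aug 7, Aug 8, Aug 9, …, Aug 19, Aug 20, Aug 21, skipping weekends) brings us to Wednesday, 2019/08/21, which is the date payment becomes effective.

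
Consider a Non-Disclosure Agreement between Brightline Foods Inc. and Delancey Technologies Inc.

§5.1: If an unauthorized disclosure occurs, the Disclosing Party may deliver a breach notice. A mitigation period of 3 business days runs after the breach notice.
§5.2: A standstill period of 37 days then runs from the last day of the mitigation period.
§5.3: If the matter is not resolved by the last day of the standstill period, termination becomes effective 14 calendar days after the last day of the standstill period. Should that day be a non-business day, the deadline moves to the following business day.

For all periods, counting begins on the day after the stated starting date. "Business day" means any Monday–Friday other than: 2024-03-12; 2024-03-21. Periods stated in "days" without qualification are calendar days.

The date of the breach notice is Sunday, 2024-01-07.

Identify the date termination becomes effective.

The last day of the mitigation period: 3 business days after Sunday, 2024-01-07, skipping weekends — Jan 8, Jan 9, Jan 10 — lands on Wednesday, 2024-01-10.
Adding 37 calendar days to 2024-01-10 gives 2024-02-16, which is the last day of the standstill period.
Adding 14 calendar days to 2024-02-16 gives 2024-03-01, which is the date termination becomes effective. 2024-03-01 is a Friday and is not a listed holiday, so no roll-forward applies.

2024-03-01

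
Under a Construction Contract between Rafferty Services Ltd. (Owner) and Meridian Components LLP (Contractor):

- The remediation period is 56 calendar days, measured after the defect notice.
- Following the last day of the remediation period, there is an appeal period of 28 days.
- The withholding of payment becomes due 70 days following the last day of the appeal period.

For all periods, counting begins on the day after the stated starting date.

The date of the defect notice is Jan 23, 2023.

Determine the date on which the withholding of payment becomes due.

The last day of the remediation period: Jan 23, 2023 + 56 days = Mar 20, 2023.
The last day of the appeal period: 28 calendar days after Mar 20, 2023 is Apr 17, 2023.
The date on which the withholding of payment becomes due: Apr 17, 2023 + 70 days = Jun 26, 2023.

Jun 26, 2023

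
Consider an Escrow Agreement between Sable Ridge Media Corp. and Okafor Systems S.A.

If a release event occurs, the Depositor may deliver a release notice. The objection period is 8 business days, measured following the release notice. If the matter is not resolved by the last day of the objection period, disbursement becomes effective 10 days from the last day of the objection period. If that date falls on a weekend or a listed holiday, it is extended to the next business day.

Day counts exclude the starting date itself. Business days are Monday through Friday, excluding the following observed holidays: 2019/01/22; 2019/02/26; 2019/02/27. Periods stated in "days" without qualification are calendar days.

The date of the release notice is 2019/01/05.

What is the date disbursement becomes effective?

2019/01/28

The last day of the objection period: counting 8 business days from Saturday, 2019/01/05 (Jan 7, Jan 8, Jan 9, Jan 10, Jan 11, Jan 14, Jan 15, Jan 16, skipping weekends) reaches Wednesday, 2019/01/16.
Adding 10 calendar days to 2019/01/16 gives 2019/01/26, which is the date disbursement becomes effective. That falls on a Saturday, so it rolls to the next business day, Monday, 2019/01/28.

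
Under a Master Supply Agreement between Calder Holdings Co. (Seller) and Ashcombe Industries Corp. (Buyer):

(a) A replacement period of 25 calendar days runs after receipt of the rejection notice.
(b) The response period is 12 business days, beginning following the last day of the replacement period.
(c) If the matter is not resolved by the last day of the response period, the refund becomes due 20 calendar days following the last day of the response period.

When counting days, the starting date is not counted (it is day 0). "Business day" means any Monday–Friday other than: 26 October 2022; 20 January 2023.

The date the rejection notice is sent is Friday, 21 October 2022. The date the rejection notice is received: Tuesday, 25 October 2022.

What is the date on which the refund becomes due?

26 December 2022

The last day of the replacement period: 25 calendar days after 25 October 2022 is 19 November 2022.
The last day of the response period: counting 12 business days from Saturday, 19 November 2022 (Nov 21, Nov 22, Nov 23, Nov 24, …, Dec 2, Dec 5, Dec 6, skipping weekends) reaches Tuesday, 6 December 2022.
The date on which the refund becomes due: 20 calendar days after 6 December 2022 is 26 December 2022.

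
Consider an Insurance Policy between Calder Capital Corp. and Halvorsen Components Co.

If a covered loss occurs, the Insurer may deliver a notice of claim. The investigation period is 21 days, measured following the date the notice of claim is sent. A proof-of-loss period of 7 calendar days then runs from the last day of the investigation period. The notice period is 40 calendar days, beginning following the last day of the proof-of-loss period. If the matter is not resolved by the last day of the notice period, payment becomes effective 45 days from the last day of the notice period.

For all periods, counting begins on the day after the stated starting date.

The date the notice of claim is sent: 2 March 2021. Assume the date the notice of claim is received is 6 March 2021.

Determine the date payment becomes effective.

The last day of the investigation period: 21 calendar days after 2 March 2021 is 23 March 2021.
The last day of the proof-of-loss period: 7 calendar days after 23 March 2021 is 30 March 2021.
Adding 40 calendar days to 30 March 2021 gives 9 May 2021, which is the last day of the notice period.
The date payment becomes effective: 45 calendar days after 9 May 2021 is 23 June 2021.

23 June 2021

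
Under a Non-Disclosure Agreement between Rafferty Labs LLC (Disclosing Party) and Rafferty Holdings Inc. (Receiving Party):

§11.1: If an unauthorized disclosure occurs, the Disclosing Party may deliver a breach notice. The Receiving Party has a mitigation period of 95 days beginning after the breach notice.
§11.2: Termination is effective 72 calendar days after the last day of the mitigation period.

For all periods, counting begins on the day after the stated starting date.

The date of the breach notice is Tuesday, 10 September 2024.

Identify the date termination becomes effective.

Adding 95 calendar days to 10 September 2024 gives 14 December 2024, which is the last day of the mitigation period.
Adding 72 calendar days to 14 December 2024 gives 24 February 2025, which is the date termination becomes effective.

24 February 2025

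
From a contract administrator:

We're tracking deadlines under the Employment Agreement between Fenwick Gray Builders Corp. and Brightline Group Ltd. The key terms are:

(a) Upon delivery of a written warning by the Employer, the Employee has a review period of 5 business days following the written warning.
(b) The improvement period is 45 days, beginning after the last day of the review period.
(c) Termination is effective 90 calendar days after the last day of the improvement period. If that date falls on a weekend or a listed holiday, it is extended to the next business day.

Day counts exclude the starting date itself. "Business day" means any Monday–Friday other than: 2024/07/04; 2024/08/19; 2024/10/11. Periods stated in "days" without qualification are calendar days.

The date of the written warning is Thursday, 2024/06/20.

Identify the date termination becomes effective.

The last day of the review period: 5 business days after Thursday, 2024/06/20, skipping weekends — Jun 21, Jun 24, Jun 25, Jun 26, Jun 27 — lands on Thursday, 2024/06/27.
The last day of the improvement period: 45 calendar days after 2024/06/27 is 2024/08/11.
The date termination becomes effective: 90 calendar days after 2024/08/11 is 2024/11/09. That falls on a Saturday, so it rolls to the next business day, Monday, 2024/11/11.

2024/11/11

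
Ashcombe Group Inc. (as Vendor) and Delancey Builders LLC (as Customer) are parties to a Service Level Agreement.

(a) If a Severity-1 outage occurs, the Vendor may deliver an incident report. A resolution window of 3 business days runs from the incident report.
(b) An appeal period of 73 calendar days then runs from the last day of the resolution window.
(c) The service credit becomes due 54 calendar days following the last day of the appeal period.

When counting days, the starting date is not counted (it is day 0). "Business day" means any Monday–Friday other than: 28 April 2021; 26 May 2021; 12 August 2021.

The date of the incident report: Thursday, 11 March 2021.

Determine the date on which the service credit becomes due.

From Thursday, 11 March 2021, 3 business days (Mar 12, Mar 15, Mar 16, skipping weekends) brings us to Tuesday, 16 March 2021, which is the last day of the resolution window.
Adding 73 calendar days to 16 March 2021 gives 28 May 2021, which is the last day of the appeal period.
Adding 54 calendar days to 28 May 2021 gives 21 July 2021, which is the date on which the service credit becomes due.

21 July 2021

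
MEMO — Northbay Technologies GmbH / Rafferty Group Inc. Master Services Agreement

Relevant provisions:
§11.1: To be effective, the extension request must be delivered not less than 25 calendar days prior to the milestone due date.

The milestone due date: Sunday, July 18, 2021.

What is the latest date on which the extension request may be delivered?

July 18, 2021 minus 25 days is June 23, 2021.

June 23, 2021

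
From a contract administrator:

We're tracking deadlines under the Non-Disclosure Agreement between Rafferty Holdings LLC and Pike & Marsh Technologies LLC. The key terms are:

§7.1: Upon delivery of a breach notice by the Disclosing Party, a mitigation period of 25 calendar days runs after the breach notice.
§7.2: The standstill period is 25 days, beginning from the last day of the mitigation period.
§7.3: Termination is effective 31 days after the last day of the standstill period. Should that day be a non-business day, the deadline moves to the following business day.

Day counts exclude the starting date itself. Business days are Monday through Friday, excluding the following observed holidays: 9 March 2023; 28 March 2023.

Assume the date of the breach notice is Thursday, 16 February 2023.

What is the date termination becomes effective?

8 May 2023

The last day of the mitigation period: 16 February 2023 + 25 days = 13 March 2023.
The last day of the standstill period: 25 calendar days after 13 March 2023 is 7 April 2023.
The date termination becomes effective: 31 calendar days after 7 April 2023 is 8 May 2023. 8 May 2023 is a Monday and is not a listed holiday, so no roll-forward applies.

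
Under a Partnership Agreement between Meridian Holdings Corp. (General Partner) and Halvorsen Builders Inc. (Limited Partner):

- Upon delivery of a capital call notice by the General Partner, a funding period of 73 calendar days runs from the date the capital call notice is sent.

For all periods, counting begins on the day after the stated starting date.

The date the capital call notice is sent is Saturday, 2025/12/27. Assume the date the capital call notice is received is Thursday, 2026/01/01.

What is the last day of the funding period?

Adding 73 calendar days to 2025/12/27 gives 2026/03/10, which is the last day of the funding period.

2026/03/10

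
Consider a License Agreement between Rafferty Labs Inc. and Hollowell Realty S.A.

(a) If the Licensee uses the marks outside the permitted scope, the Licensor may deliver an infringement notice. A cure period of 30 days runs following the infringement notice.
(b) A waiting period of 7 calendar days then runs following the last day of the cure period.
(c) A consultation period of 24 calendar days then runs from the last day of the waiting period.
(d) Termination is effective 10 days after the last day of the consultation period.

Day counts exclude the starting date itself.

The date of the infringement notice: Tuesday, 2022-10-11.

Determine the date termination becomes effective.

2022-12-21

Adding 30 calendar days to 2022-10-11 gives 2022-11-10, which is the last day of the cure period.
The last day of the waiting period: 2022-11-10 + 7 days = 2022-11-17.
Adding 24 calendar days to 2022-11-17 gives 2022-12-11, which is the last day of the consultation period.
Adding 10 calendar days to 2022-12-11 gives 2022-12-21, which is the date termination becomes effective.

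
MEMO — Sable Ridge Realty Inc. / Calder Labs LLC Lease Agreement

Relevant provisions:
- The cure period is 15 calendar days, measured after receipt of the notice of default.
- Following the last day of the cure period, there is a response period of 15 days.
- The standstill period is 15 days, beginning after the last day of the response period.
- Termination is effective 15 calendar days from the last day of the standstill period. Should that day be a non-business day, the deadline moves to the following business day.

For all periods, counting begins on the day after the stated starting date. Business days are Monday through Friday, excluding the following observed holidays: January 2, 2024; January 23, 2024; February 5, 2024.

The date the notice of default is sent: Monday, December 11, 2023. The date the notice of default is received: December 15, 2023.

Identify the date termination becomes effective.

February 13, 2024

Adding 15 calendar days to December 15, 2023 gives December 30, 2023, which is the last day of the cure period.
Adding 15 calendar days to December 30, 2023 gives January 14, 2024, which is the last day of the response period.
Adding 15 calendar days to January 14, 2024 gives January 29, 2024, which is the last day of the standstill period.
Adding 15 calendar days to January 29, 2024 gives February 13, 2024, which is the date termination becomes effective. February 13, 2024 is a Tuesday and is not a listed holiday, so no roll-forward applies.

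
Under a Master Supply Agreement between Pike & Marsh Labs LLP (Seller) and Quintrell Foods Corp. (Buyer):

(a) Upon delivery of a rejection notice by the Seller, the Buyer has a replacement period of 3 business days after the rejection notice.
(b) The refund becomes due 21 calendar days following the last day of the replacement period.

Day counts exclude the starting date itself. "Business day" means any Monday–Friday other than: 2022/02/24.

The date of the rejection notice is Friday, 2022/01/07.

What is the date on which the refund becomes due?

The last day of the replacement period: counting 3 business days from Friday, 2022/01/07 (Jan 10, Jan 11, Jan 12, skipping weekends) reaches Wednesday, 2022/01/12.
The date on which the refund becomes due: 21 calendar days after 2022/01/12 is 2022/02/02.

2022/02/02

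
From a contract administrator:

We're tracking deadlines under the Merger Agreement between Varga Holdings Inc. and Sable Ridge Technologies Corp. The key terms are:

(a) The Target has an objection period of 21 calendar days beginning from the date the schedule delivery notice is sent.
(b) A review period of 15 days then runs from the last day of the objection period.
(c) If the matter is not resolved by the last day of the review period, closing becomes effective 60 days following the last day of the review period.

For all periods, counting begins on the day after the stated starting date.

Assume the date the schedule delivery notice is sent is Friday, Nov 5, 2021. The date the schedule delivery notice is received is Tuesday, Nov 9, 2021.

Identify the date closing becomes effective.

Feb 9, 2022

Adding 21 calendar days to Nov 5, 2021 gives Nov 26, 2021, which is the last day of the objection period.
The last day of the review period: 15 calendar days after Nov 26, 2021 is Dec 11, 2021.
Adding 60 calendar days to Dec 11, 2021 gives Feb 9, 2022, which is the date closing becomes effective.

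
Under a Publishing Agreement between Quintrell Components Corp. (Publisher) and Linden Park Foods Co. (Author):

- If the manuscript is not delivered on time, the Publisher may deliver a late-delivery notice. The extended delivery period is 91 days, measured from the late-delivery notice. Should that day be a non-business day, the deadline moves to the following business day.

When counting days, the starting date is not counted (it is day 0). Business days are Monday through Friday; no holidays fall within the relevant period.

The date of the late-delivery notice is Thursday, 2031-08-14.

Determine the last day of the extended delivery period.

2031-11-13

The last day of the extended delivery period: 91 calendar days after 2031-08-14 is 2031-11-13. 2031-11-13 is a Thursday, so no roll-forward applies.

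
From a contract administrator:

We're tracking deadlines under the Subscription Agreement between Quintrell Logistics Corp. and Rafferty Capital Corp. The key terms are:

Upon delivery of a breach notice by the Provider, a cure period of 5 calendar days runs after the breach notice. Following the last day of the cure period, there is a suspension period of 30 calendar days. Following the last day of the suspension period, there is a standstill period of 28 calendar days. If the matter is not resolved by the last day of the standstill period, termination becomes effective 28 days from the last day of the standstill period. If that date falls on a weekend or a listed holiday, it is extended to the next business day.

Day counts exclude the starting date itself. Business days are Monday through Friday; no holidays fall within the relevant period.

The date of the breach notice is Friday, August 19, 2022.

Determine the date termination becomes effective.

Adding 5 calendar days to August 19, 2022 gives August 24, 2022, which is the last day of the cure period.
The last day of the suspension period: 30 calendar days after August 24, 2022 is September 23, 2022.
The last day of the standstill period: 28 calendar days after September 23, 2022 is October 21, 2022.
The date termination becomes effective: October 21, 2022 + 28 days = November 18, 2022. November 18, 2022 is a Friday, so no roll-forward applies.

November 18, 2022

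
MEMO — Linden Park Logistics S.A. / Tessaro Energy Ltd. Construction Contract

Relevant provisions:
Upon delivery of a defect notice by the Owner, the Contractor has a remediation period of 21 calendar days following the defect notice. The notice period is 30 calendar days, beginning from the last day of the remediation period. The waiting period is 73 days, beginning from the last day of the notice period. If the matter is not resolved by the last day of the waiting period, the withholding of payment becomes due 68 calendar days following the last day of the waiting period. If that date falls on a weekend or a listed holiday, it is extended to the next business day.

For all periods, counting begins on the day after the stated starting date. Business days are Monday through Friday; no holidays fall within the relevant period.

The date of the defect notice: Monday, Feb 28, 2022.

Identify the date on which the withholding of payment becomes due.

The last day of the remediation period: 21 calendar days after Feb 28, 2022 is Mar 21, 2022.
The last day of the notice period: 30 calendar days after Mar 21, 2022 is Apr 20, 2022.
The last day of the waiting period: 73 calendar days after Apr 20, 2022 is Jul 2, 2022.
Adding 68 calendar days to Jul 2, 2022 gives Sep 8, 2022, which is the date on which the withholding of payment becomes due. Sep 8, 2022 is a Thursday, so no roll-forward applies.

Sep 8, 2022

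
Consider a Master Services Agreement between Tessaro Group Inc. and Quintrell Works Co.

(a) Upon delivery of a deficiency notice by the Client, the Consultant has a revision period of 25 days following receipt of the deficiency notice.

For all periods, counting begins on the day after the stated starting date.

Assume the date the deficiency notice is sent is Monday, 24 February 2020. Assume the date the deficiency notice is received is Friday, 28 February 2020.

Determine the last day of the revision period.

24 March 2020

The last day of the revision period: 25 calendar days after 28 February 2020 is 24 March 2020.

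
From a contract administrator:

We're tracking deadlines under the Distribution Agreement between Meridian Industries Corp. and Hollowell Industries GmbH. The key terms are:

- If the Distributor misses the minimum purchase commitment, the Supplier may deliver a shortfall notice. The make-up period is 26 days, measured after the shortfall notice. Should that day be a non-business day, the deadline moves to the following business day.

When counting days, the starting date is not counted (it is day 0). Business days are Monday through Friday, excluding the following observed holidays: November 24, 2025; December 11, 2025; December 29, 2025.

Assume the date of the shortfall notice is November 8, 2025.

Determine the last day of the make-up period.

December 4, 2025

Adding 26 calendar days to November 8, 2025 gives December 4, 2025, which is the last day of the make-up period. December 4, 2025 is a Thursday and is not a listed holiday, so no roll-forward applies.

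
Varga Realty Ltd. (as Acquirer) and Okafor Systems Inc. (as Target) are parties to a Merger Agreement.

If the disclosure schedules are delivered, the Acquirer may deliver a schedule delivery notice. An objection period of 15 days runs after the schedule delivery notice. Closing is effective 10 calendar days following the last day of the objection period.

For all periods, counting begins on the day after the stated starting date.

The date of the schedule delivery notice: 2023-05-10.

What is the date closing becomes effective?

2023-06-04

The last day of the objection period: 2023-05-10 + 15 days = 2023-05-25.
Adding 10 calendar days to 2023-05-25 gives 2023-06-04, which is the date closing becomes effective.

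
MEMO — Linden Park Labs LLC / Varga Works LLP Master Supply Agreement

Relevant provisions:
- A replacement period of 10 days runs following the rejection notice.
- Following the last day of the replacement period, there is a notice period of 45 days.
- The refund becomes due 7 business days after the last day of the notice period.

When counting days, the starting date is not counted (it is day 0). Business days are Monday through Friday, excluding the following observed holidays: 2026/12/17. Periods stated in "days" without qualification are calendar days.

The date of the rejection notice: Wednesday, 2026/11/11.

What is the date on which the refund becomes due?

2027/01/14

Adding 10 calendar days to 2026/11/11 gives 2026/11/21, which is the last day of the replacement period.
Adding 45 calendar days to 2026/11/21 gives 2027/01/05, which is the last day of the notice period.
The date on which the refund becomes due: counting 7 business days from Tuesday, 2027/01/05 (Jan 6, Jan 7, Jan 8, Jan 11, Jan 12, Jan 13, Jan 14, skipping weekends) reaches Thursday, 2027/01/14.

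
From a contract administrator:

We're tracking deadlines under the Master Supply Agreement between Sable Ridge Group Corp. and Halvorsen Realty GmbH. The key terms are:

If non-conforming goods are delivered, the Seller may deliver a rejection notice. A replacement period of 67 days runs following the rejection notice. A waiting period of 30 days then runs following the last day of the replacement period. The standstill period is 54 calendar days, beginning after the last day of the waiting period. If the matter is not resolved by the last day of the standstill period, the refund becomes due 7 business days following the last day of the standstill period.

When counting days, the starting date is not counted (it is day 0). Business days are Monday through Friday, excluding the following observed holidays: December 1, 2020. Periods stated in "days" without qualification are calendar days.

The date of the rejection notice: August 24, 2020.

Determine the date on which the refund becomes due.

February 2, 2021

The last day of the replacement period: 67 calendar days after August 24, 2020 is October 30, 2020.
Adding 30 calendar days to October 30, 2020 gives November 29, 2020, which is the last day of the waiting period.
The last day of the standstill period: November 29, 2020 + 54 days = January 22, 2021.
The date on which the refund becomes due: counting 7 business days from Friday, January 22, 2021 (Jan 25, Jan 26, Jan 27, Jan 28, Jan 29, Feb 1, Feb 2, skipping weekends) reaches Tuesday, February 2, 2021.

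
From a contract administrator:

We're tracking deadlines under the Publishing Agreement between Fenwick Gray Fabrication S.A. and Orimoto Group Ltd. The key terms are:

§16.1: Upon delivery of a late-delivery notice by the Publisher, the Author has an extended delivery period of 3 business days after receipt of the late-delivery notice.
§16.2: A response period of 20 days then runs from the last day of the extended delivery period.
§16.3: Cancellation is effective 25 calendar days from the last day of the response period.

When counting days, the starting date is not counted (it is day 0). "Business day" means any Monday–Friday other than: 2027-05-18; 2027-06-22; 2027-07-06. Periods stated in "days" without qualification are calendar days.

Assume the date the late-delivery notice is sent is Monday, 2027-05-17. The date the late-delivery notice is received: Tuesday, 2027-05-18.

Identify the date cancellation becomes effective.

2027-07-05

From Tuesday, 2027-05-18, 3 business days (May 19, May 20, May 21, skipping weekends) brings us to Friday, 2027-05-21, which is the last day of the extended delivery period.
Adding 20 calendar days to 2027-05-21 gives 2027-06-10, which is the last day of the response period.
The date cancellation becomes effective: 2027-06-10 + 25 days = 2027-07-05.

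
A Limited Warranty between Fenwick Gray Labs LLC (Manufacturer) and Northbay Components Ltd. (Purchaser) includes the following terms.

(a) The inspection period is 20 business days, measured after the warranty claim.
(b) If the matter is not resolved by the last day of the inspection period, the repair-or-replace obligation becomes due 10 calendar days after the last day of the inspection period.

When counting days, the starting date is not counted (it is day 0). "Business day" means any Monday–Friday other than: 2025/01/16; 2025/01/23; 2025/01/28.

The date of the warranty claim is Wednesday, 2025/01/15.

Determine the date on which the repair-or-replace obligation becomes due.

2025/02/27

The last day of the inspection period: 20 business days after Wednesday, 2025/01/15, skipping weekends and the listed holidays on Jan 16, Jan 23, Jan 28 — Jan 17, Jan 20, Jan 21, Jan 22, …, Feb 13, Feb 14, Feb 17 — lands on Monday, 2025/02/17.
The date on which the repair-or-replace obligation becomes due: 2025/02/17 + 10 days = 2025/02/27.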